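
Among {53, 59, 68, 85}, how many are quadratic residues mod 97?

2

(53/97) = +1 → QR.
(59/97) = -1 → non-residue.
(68/97) = -1 → non-residue.
(85/97) = +1 → QR.
Total quadratic residues among the 4: 2.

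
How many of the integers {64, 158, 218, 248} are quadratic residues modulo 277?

(64/277) = +1 → QR.
(158/277) = -1 → non-residue.
(218/277) = +1 → QR.
(248/277) = +1 → QR.
Total quadratic residues among the 4: 3.

3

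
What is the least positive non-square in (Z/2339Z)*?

(2/2339) = −1, so 2 is the smallest positive non-residue mod 2339.

2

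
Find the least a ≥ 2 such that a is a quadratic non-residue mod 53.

(2/53) = −1, so 2 is the smallest positive non-residue mod 53.

2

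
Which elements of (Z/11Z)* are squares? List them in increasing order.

Square k = 1,…,5 (k and 11−k give the same square):
1²=1, 2²=4, 3²=9, 4²≡5, 5²≡3 (mod 11).
So the quadratic residues mod 11 are {1, 3, 4, 5, 9}.

1, 3, 4, 5, 9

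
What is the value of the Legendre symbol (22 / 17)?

First reduce: 22 ≡ 5 (mod 17).
Reciprocity: 5 ≡ 1 and 17 ≡ 1 (mod 4), so (5/17) = +(17/5).
Reduce top mod 5: now compute (2/5).
Pull out 2: since 5 ≡ 5 (mod 8), (2/5) = -1.
Reached (1/5) = 1. Collecting the sign flips along the way, the symbol is -1.

-1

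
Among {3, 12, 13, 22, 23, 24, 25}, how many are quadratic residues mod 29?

(3/29) = -1 → non-residue.
(12/29) = -1 → non-residue.
(13/29) = +1 → QR.
(22/29) = +1 → QR.
(23/29) = +1 → QR.
(24/29) = +1 → QR.
(25/29) = +1 → QR.
Total quadratic residues among the 7: 5.

5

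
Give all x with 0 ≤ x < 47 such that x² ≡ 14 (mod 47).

22, 25

Since 47 ≡ 3 (mod 4), a square root of 14 is 14^((47+1)/4) = 14^12 mod 47.
Repeated squaring: 14^2≡8, 14^4≡17, 14^8≡7 (mod 47).
14^12 = 14^(8+4) ≡ 25 (mod 47).
Check: 25² = 625 ≡ 14 (mod 47). The two roots are 22 and 25.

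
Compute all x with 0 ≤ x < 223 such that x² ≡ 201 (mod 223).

76, 147

Since 223 ≡ 3 (mod 4), a square root of 201 is 201^((223+1)/4) = 201^56 mod 223.
Repeated squaring: 201^2≡38, 201^4≡106, 201^8≡86, 201^16≡37, 201^32≡31 (mod 223).
201^56 = 201^(32+16+8) ≡ 76 (mod 223).
Check: 76² = 5776 ≡ 201 (mod 223). The two roots are 76 and 147.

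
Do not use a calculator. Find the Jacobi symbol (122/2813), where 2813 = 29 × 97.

1

Pull out 2: since 2813 ≡ 5 (mod 8), (2/2813) = -1.
Reciprocity: 61 ≡ 1 and 2813 ≡ 1 (mod 4), so (61/2813) = +(2813/61).
Reduce top mod 61: now compute (7/61).
Reciprocity: 7 ≡ 3 and 61 ≡ 1 (mod 4), so (7/61) = +(61/7).
Reduce top mod 7: now compute (5/7).
Reciprocity: 5 ≡ 1 and 7 ≡ 3 (mod 4), so (5/7) = +(7/5).
Reduce top mod 5: now compute (2/5).
Pull out 2: since 5 ≡ 5 (mod 8), (2/5) = -1.
Reached (1/5) = 1. Collecting the sign flips along the way, the symbol is +1.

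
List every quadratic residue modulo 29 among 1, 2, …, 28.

1,4,5,6,7,9,13,16,20,22,23,24,25,28

Square k = 1,…,14 (k and 29−k give the same square):
1²=1, 2²=4, 3²=9, 4²=16, 5²=25, 6²≡7, 7²≡20, 8²≡6, 9²≡23, 10²≡13, 11²≡5, 12²≡28, 13²≡24, 14²≡22 (mod 29).
So the quadratic residues mod 29 are {1, 4, 5, 6, 7, 9, 13, 16, 20, 22, 23, 24, 25, 28}.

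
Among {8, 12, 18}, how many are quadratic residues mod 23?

3

(8/23) = +1 → QR.
(12/23) = +1 → QR.
(18/23) = +1 → QR.
Total quadratic residues among the 3: 3.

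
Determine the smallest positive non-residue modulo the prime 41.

(2/41) = +1, so 2 is a residue.
(3/41) = −1, so 3 is the smallest positive non-residue mod 41.

3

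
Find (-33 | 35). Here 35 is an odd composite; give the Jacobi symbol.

-1

First reduce: -33 ≡ 2 (mod 35).
Pull out 2: since 35 ≡ 3 (mod 8), (2/35) = -1.
Reached (1/35) = 1. Collecting the sign flips along the way, the symbol is -1.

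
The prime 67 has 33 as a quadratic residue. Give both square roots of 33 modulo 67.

10, 57

Since 67 ≡ 3 (mod 4), a square root of 33 is 33^((67+1)/4) = 33^17 mod 67.
Repeated squaring: 33^2≡17, 33^4≡21, 33^8≡39, 33^16≡47 (mod 67).
33^17 = 33^(16+1) ≡ 10 (mod 67).
Check: 10² = 100 ≡ 33 (mod 67). The two roots are 10 and 57.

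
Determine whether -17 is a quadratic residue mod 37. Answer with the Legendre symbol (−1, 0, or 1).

-1

First reduce: -17 ≡ 20 (mod 37).
Pull out 2^2: since 37 ≡ 5 (mod 8), (2/37) = -1, so (2/37)^2 = +1.
Reciprocity: 5 ≡ 1 and 37 ≡ 1 (mod 4), so (5/37) = +(37/5).
Reduce top mod 5: now compute (2/5).
Pull out 2: since 5 ≡ 5 (mod 8), (2/5) = -1.
Reached (1/5) = 1. Collecting the sign flips along the way, the symbol is -1.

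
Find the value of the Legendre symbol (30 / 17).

1

First reduce: 30 ≡ 13 (mod 17).
Reciprocity: 13 ≡ 1 and 17 ≡ 1 (mod 4), so (13/17) = +(17/13).
Reduce top mod 13: now compute (4/13).
Pull out 2^2: since 13 ≡ 5 (mod 8), (2/13) = -1, so (2/13)^2 = +1.
Reached (1/13) = 1. Collecting the sign flips along the way, the symbol is +1.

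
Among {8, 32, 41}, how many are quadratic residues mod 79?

(8/79) = +1 → QR.
(32/79) = +1 → QR.
(41/79) = -1 → non-residue.
Total quadratic residues among the 3: 2.

2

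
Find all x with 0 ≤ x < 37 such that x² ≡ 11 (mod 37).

14, 23

37 ≡ 1 (mod 4), so we find a root by search.
Trying successive values, 14² = 196 ≡ 11 (mod 37). The other root is 37 − 14 = 23.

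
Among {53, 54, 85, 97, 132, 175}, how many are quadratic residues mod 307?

(53/307) = +1 → QR.
(54/307) = +1 → QR.
(85/307) = -1 → non-residue.
(97/307) = +1 → QR.
(132/307) = -1 → non-residue.
(175/307) = +1 → QR.
Total quadratic residues among the 6: 4.

4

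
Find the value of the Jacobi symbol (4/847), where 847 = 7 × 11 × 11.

1

Pull out 2^2: since 847 ≡ 7 (mod 8), (2/847) = +1, so (2/847)^2 = +1.
Reached (1/847) = 1. Collecting the sign flips along the way, the symbol is +1.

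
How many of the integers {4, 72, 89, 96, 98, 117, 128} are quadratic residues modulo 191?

(4/191) = +1 → QR.
(72/191) = +1 → QR.
(89/191) = -1 → non-residue.
(96/191) = +1 → QR.
(98/191) = +1 → QR.
(117/191) = +1 → QR.
(128/191) = +1 → QR.
Total quadratic residues among the 7: 6.

6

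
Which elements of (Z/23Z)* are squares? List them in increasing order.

1,2,3,4,6,8,9,12,13,16,18

Square k = 1,…,11 (k and 23−k give the same square):
1²=1, 2²=4, 3²=9, 4²=16, 5²≡2, 6²≡13, 7²≡3, 8²≡18, 9²≡12, 10²≡8, 11²≡6 (mod 23).
So the quadratic residues mod 23 are {1, 2, 3, 4, 6, 8, 9, 12, 13, 16, 18}.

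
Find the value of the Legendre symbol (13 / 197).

Reciprocity: 13 ≡ 1 and 197 ≡ 1 (mod 4), so (13/197) = +(197/13).
Reduce top mod 13: now compute (2/13).
Pull out 2: since 13 ≡ 5 (mod 8), (2/13) = -1.
Reached (1/13) = 1. Collecting the sign flips along the way, the symbol is -1.

-1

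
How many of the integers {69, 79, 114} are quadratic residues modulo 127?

2

(69/127) = +1 → QR.
(79/127) = +1 → QR.
(114/127) = -1 → non-residue.
Total quadratic residues among the 3: 2.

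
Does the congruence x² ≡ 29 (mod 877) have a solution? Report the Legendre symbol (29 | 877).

Reciprocity: 29 ≡ 1 and 877 ≡ 1 (mod 4), so (29/877) = +(877/29).
Reduce top mod 29: now compute (7/29).
Reciprocity: 7 ≡ 3 and 29 ≡ 1 (mod 4), so (7/29) = +(29/7).
Reduce top mod 7: now compute (1/7).
Reached (1/7) = 1. Collecting the sign flips along the way, the symbol is +1.

1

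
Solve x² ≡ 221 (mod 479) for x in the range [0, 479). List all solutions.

Since 479 ≡ 3 (mod 4), a square root of 221 is 221^((479+1)/4) = 221^120 mod 479.
Repeated squaring: 221^2≡462, 221^4≡289, 221^8≡175, 221^16≡448, 221^32≡3, 221^64≡9 (mod 479).
221^120 = 221^(64+32+16+8) ≡ 99 (mod 479).
Check: 99² = 9801 ≡ 221 (mod 479). The two roots are 99 and 380.

99, 380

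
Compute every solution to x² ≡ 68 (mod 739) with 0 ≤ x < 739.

Since 739 ≡ 3 (mod 4), a square root of 68 is 68^((739+1)/4) = 68^185 mod 739.
Repeated squaring: 68^2≡190, 68^4≡628, 68^8≡497, 68^16≡183, 68^32≡234, 68^64≡70, 68^128≡466 (mod 739).
68^185 = 68^(128+32+16+8+1) ≡ 154 (mod 739).
Check: 154² = 23716 ≡ 68 (mod 739). The two roots are 154 and 585.

154, 585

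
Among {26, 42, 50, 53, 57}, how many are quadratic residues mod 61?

2

(26/61) = -1 → non-residue.
(42/61) = +1 → QR.
(50/61) = -1 → non-residue.
(53/61) = -1 → non-residue.
(57/61) = +1 → QR.
Total quadratic residues among the 5: 2.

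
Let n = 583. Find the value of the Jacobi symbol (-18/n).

First reduce: -18 ≡ 565 (mod 583).
Reciprocity: 565 ≡ 1 and 583 ≡ 3 (mod 4), so (565/583) = +(583/565).
Reduce top mod 565: now compute (18/565).
Pull out 2: since 565 ≡ 5 (mod 8), (2/565) = -1.
Reciprocity: 9 ≡ 1 and 565 ≡ 1 (mod 4), so (9/565) = +(565/9).
Reduce top mod 9: now compute (7/9).
Reciprocity: 7 ≡ 3 and 9 ≡ 1 (mod 4), so (7/9) = +(9/7).
Reduce top mod 7: now compute (2/7).
Pull out 2: since 7 ≡ 7 (mod 8), (2/7) = +1.
Reached (1/7) = 1. Collecting the sign flips along the way, the symbol is -1.

-1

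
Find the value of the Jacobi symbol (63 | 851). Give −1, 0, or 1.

Reciprocity: 63 ≡ 3 and 851 ≡ 3 (mod 4), so (63/851) = −(851/63).
Reduce top mod 63: now compute (32/63).
Pull out 2^5: since 63 ≡ 7 (mod 8), (2/63) = +1, so (2/63)^5 = +1.
Reached (1/63) = 1. Collecting the sign flips along the way, the symbol is -1.

-1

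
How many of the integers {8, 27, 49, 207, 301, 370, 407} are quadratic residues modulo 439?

(8/439) = +1 → QR.
(27/439) = -1 → non-residue.
(49/439) = +1 → QR.
(207/439) = -1 → non-residue.
(301/439) = -1 → non-residue.
(370/439) = -1 → non-residue.
(407/439) = -1 → non-residue.
Total quadratic residues among the 7: 2.

2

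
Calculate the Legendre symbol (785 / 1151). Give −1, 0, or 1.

1

Reciprocity: 785 ≡ 1 and 1151 ≡ 3 (mod 4), so (785/1151) = +(1151/785).
Reduce top mod 785: now compute (366/785).
Pull out 2: since 785 ≡ 1 (mod 8), (2/785) = +1.
Reciprocity: 183 ≡ 3 and 785 ≡ 1 (mod 4), so (183/785) = +(785/183).
Reduce top mod 183: now compute (53/183).
Reciprocity: 53 ≡ 1 and 183 ≡ 3 (mod 4), so (53/183) = +(183/53).
Reduce top mod 53: now compute (24/53).
Pull out 2^3: since 53 ≡ 5 (mod 8), (2/53) = -1, so (2/53)^3 = -1.
Reciprocity: 3 ≡ 3 and 53 ≡ 1 (mod 4), so (3/53) = +(53/3).
Reduce top mod 3: now compute (2/3).
Pull out 2: since 3 ≡ 3 (mod 8), (2/3) = -1.
Reached (1/3) = 1. Collecting the sign flips along the way, the symbol is +1.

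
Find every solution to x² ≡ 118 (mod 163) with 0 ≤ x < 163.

Since 163 ≡ 3 (mod 4), a square root of 118 is 118^((163+1)/4) = 118^41 mod 163.
Repeated squaring: 118^2≡69, 118^4≡34, 118^8≡15, 118^16≡62, 118^32≡95 (mod 163).
118^41 = 118^(32+8+1) ≡ 97 (mod 163).
Check: 97² = 9409 ≡ 118 (mod 163). The two roots are 66 and 97.

66, 97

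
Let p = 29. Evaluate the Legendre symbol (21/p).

Euler's criterion: (21/29) ≡ 21^14 (mod 29).
21^2 ≡ 6 (mod 29)
21^4 ≡ 7 (mod 29)
21^8 ≡ 20 (mod 29)
21^14 = 21^(8+4+2) ≡ 28 (mod 29).
Result is 28 ≡ −1, so (21/29) = −1.

-1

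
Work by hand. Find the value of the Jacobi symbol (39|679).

Reciprocity: 39 ≡ 3 and 679 ≡ 3 (mod 4), so (39/679) = −(679/39).
Reduce top mod 39: now compute (16/39).
Pull out 2^4: since 39 ≡ 7 (mod 8), (2/39) = +1, so (2/39)^4 = +1.
Reached (1/39) = 1. Collecting the sign flips along the way, the symbol is -1.

-1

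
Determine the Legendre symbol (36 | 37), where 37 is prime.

Pull out 2^2: since 37 ≡ 5 (mod 8), (2/37) = -1, so (2/37)^2 = +1.
Reciprocity: 9 ≡ 1 and 37 ≡ 1 (mod 4), so (9/37) = +(37/9).
Reduce top mod 9: now compute (1/9).
Reached (1/9) = 1. Collecting the sign flips along the way, the symbol is +1.

1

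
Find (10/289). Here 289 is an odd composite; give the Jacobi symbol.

Pull out 2: since 289 ≡ 1 (mod 8), (2/289) = +1.
Reciprocity: 5 ≡ 1 and 289 ≡ 1 (mod 4), so (5/289) = +(289/5).
Reduce top mod 5: now compute (4/5).
Pull out 2^2: since 5 ≡ 5 (mod 8), (2/5) = -1, so (2/5)^2 = +1.
Reached (1/5) = 1. Collecting the sign flips along the way, the symbol is +1.

1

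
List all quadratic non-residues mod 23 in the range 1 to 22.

Square k = 1,…,11 (k and 23−k give the same square):
1²=1, 2²=4, 3²=9, 4²=16, 5²≡2, 6²≡13, 7²≡3, 8²≡18, 9²≡12, 10²≡8, 11²≡6 (mod 23).
The residues are {1, 2, 3, 4, 6, 8, 9, 12, 13, 16, 18}; the non-residues are the remaining 11 nonzero classes.

5, 7, 10, 11, 14, 15, 17, 19, 20, 21, 22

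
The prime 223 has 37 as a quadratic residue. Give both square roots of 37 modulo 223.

Since 223 ≡ 3 (mod 4), a square root of 37 is 37^((223+1)/4) = 37^56 mod 223.
Repeated squaring: 37^2≡31, 37^4≡69, 37^8≡78, 37^16≡63, 37^32≡178 (mod 223).
37^56 = 37^(32+16+8) ≡ 86 (mod 223).
Check: 86² = 7396 ≡ 37 (mod 223). The two roots are 86 and 137.

86, 137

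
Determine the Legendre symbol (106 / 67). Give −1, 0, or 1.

First reduce: 106 ≡ 39 (mod 67).
Reciprocity: 39 ≡ 3 and 67 ≡ 3 (mod 4), so (39/67) = −(67/39).
Reduce top mod 39: now compute (28/39).
Pull out 2^2: since 39 ≡ 7 (mod 8), (2/39) = +1, so (2/39)^2 = +1.
Reciprocity: 7 ≡ 3 and 39 ≡ 3 (mod 4), so (7/39) = −(39/7).
Reduce top mod 7: now compute (4/7).
Pull out 2^2: since 7 ≡ 7 (mod 8), (2/7) = +1, so (2/7)^2 = +1.
Reached (1/7) = 1. Collecting the sign flips along the way, the symbol is +1.

1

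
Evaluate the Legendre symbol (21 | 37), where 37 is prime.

1

Reciprocity: 21 ≡ 1 and 37 ≡ 1 (mod 4), so (21/37) = +(37/21).
Reduce top mod 21: now compute (16/21).
Pull out 2^4: since 21 ≡ 5 (mod 8), (2/21) = -1, so (2/21)^4 = +1.
Reached (1/21) = 1. Collecting the sign flips along the way, the symbol is +1.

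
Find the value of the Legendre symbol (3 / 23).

1

Reciprocity: 3 ≡ 3 and 23 ≡ 3 (mod 4), so (3/23) = −(23/3).
Reduce top mod 3: now compute (2/3).
Pull out 2: since 3 ≡ 3 (mod 8), (2/3) = -1.
Reached (1/3) = 1. Collecting the sign flips along the way, the symbol is +1.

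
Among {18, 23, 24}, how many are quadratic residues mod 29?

2

(18/29) = -1 → non-residue.
(23/29) = +1 → QR.
(24/29) = +1 → QR.
Total quadratic residues among the 3: 2.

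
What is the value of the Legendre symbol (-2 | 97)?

First reduce: -2 ≡ 95 (mod 97).
Reciprocity: 95 ≡ 3 and 97 ≡ 1 (mod 4), so (95/97) = +(97/95).
Reduce top mod 95: now compute (2/95).
Pull out 2: since 95 ≡ 7 (mod 8), (2/95) = +1.
Reached (1/95) = 1. Collecting the sign flips along the way, the symbol is +1.

1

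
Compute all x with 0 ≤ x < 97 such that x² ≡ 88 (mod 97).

97 ≡ 1 (mod 4), so we find a root by search.
Trying successive values, 31² = 961 ≡ 88 (mod 97). The other root is 97 − 31 = 66.

31, 66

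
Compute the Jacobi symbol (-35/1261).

First reduce: -35 ≡ 1226 (mod 1261).
Pull out 2: since 1261 ≡ 5 (mod 8), (2/1261) = -1.
Reciprocity: 613 ≡ 1 and 1261 ≡ 1 (mod 4), so (613/1261) = +(1261/613).
Reduce top mod 613: now compute (35/613).
Reciprocity: 35 ≡ 3 and 613 ≡ 1 (mod 4), so (35/613) = +(613/35).
Reduce top mod 35: now compute (18/35).
Pull out 2: since 35 ≡ 3 (mod 8), (2/35) = -1.
Reciprocity: 9 ≡ 1 and 35 ≡ 3 (mod 4), so (9/35) = +(35/9).
Reduce top mod 9: now compute (8/9).
Pull out 2^3: since 9 ≡ 1 (mod 8), (2/9) = +1, so (2/9)^3 = +1.
Reached (1/9) = 1. Collecting the sign flips along the way, the symbol is +1.

1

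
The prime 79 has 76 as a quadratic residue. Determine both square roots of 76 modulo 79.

Since 79 ≡ 3 (mod 4), a square root of 76 is 76^((79+1)/4) = 76^20 mod 79.
Repeated squaring: 76^2≡9, 76^4≡2, 76^8≡4, 76^16≡16 (mod 79).
76^20 = 76^(16+4) ≡ 32 (mod 79).
Check: 32² = 1024 ≡ 76 (mod 79). The two roots are 32 and 47.

32, 47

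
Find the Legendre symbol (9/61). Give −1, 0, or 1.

1

Euler's criterion: (9/61) ≡ 9^30 (mod 61).
9^2 ≡ 20 (mod 61)
9^4 ≡ 34 (mod 61)
9^8 ≡ 58 (mod 61)
9^16 ≡ 9 (mod 61)
9^30 = 9^(16+8+4+2) ≡ 1 (mod 61).
Result is 1, so (9/61) = 1.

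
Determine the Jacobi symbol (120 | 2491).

Pull out 2^3: since 2491 ≡ 3 (mod 8), (2/2491) = -1, so (2/2491)^3 = -1.
Reciprocity: 15 ≡ 3 and 2491 ≡ 3 (mod 4), so (15/2491) = −(2491/15).
Reduce top mod 15: now compute (1/15).
Reached (1/15) = 1. Collecting the sign flips along the way, the symbol is +1.

1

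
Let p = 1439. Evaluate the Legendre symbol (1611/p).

1

First reduce: 1611 ≡ 172 (mod 1439).
Pull out 2^2: since 1439 ≡ 7 (mod 8), (2/1439) = +1, so (2/1439)^2 = +1.
Reciprocity: 43 ≡ 3 and 1439 ≡ 3 (mod 4), so (43/1439) = −(1439/43).
Reduce top mod 43: now compute (20/43).
Pull out 2^2: since 43 ≡ 3 (mod 8), (2/43) = -1, so (2/43)^2 = +1.
Reciprocity: 5 ≡ 1 and 43 ≡ 3 (mod 4), so (5/43) = +(43/5).
Reduce top mod 5: now compute (3/5).
Reciprocity: 3 ≡ 3 and 5 ≡ 1 (mod 4), so (3/5) = +(5/3).
Reduce top mod 3: now compute (2/3).
Pull out 2: since 3 ≡ 3 (mod 8), (2/3) = -1.
Reached (1/3) = 1. Collecting the sign flips along the way, the symbol is +1.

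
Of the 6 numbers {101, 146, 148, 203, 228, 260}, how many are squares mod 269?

(101/269) = -1 → non-residue.
(146/269) = -1 → non-residue.
(148/269) = +1 → QR.
(203/269) = +1 → QR.
(228/269) = +1 → QR.
(260/269) = +1 → QR.
Total quadratic residues among the 6: 4.

4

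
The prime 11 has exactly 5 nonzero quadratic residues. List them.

1,3,4,5,9

Square k = 1,…,5 (k and 11−k give the same square):
1²=1, 2²=4, 3²=9, 4²≡5, 5²≡3 (mod 11).
So the quadratic residues mod 11 are {1, 3, 4, 5, 9}.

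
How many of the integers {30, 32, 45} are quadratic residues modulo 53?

(30/53) = -1 → non-residue.
(32/53) = -1 → non-residue.
(45/53) = -1 → non-residue.
Total quadratic residues among the 3: 0.

0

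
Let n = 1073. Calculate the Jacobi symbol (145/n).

Reciprocity: 145 ≡ 1 and 1073 ≡ 1 (mod 4), so (145/1073) = +(1073/145).
Reduce top mod 145: now compute (58/145).
Pull out 2: since 145 ≡ 1 (mod 8), (2/145) = +1.
Reciprocity: 29 ≡ 1 and 145 ≡ 1 (mod 4), so (29/145) = +(145/29).
Reduce top mod 29: now compute (0/29).
Top reduces to 0: gcd > 1, so the symbol is 0.

0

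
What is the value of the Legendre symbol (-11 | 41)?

Euler's criterion: (-11/41) ≡ 30^20 (mod 41).
30^2 ≡ 39 (mod 41)
30^4 ≡ 4 (mod 41)
30^8 ≡ 16 (mod 41)
30^16 ≡ 10 (mod 41)
30^20 = 30^(16+4) ≡ 40 (mod 41).
Result is 40 ≡ −1, so (-11/41) = −1.

-1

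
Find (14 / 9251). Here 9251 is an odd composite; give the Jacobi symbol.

Pull out 2: since 9251 ≡ 3 (mod 8), (2/9251) = -1.
Reciprocity: 7 ≡ 3 and 9251 ≡ 3 (mod 4), so (7/9251) = −(9251/7).
Reduce top mod 7: now compute (4/7).
Pull out 2^2: since 7 ≡ 7 (mod 8), (2/7) = +1, so (2/7)^2 = +1.
Reached (1/7) = 1. Collecting the sign flips along the way, the symbol is +1.

1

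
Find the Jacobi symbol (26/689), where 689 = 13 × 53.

Pull out 2: since 689 ≡ 1 (mod 8), (2/689) = +1.
Reciprocity: 13 ≡ 1 and 689 ≡ 1 (mod 4), so (13/689) = +(689/13).
Reduce top mod 13: now compute (0/13).
Top reduces to 0: gcd > 1, so the symbol is 0.

0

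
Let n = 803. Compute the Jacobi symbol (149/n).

-1

Reciprocity: 149 ≡ 1 and 803 ≡ 3 (mod 4), so (149/803) = +(803/149).
Reduce top mod 149: now compute (58/149).
Pull out 2: since 149 ≡ 5 (mod 8), (2/149) = -1.
Reciprocity: 29 ≡ 1 and 149 ≡ 1 (mod 4), so (29/149) = +(149/29).
Reduce top mod 29: now compute (4/29).
Pull out 2^2: since 29 ≡ 5 (mod 8), (2/29) = -1, so (2/29)^2 = +1.
Reached (1/29) = 1. Collecting the sign flips along the way, the symbol is -1.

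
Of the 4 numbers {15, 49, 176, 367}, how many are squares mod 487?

2

(15/487) = +1 → QR.
(49/487) = +1 → QR.
(176/487) = -1 → non-residue.
(367/487) = -1 → non-residue.
Total quadratic residues among the 4: 2.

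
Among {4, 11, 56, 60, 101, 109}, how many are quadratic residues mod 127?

3

(4/127) = +1 → QR.
(11/127) = +1 → QR.
(56/127) = -1 → non-residue.
(60/127) = +1 → QR.
(101/127) = -1 → non-residue.
(109/127) = -1 → non-residue.
Total quadratic residues among the 6: 3.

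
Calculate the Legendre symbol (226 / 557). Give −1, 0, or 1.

Pull out 2: since 557 ≡ 5 (mod 8), (2/557) = -1.
Reciprocity: 113 ≡ 1 and 557 ≡ 1 (mod 4), so (113/557) = +(557/113).
Reduce top mod 113: now compute (105/113).
Reciprocity: 105 ≡ 1 and 113 ≡ 1 (mod 4), so (105/113) = +(113/105).
Reduce top mod 105: now compute (8/105).
Pull out 2^3: since 105 ≡ 1 (mod 8), (2/105) = +1, so (2/105)^3 = +1.
Reached (1/105) = 1. Collecting the sign flips along the way, the symbol is -1.

-1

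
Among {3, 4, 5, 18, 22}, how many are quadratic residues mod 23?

(3/23) = +1 → QR.
(4/23) = +1 → QR.
(5/23) = -1 → non-residue.
(18/23) = +1 → QR.
(22/23) = -1 → non-residue.
Total quadratic residues among the 5: 3.

3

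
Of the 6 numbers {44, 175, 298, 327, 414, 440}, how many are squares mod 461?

(44/461) = -1 → non-residue.
(175/461) = -1 → non-residue.
(298/461) = +1 → QR.
(327/461) = -1 → non-residue.
(414/461) = -1 → non-residue.
(440/461) = +1 → QR.
Total quadratic residues among the 6: 2.

2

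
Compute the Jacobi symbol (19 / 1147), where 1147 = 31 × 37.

Reciprocity: 19 ≡ 3 and 1147 ≡ 3 (mod 4), so (19/1147) = −(1147/19).
Reduce top mod 19: now compute (7/19).
Reciprocity: 7 ≡ 3 and 19 ≡ 3 (mod 4), so (7/19) = −(19/7).
Reduce top mod 7: now compute (5/7).
Reciprocity: 5 ≡ 1 and 7 ≡ 3 (mod 4), so (5/7) = +(7/5).
Reduce top mod 5: now compute (2/5).
Pull out 2: since 5 ≡ 5 (mod 8), (2/5) = -1.
Reached (1/5) = 1. Collecting the sign flips along the way, the symbol is -1.

-1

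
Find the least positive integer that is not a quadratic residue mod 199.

3

(2/199) = +1, so 2 is a residue.
(3/199) = −1, so 3 is the smallest positive non-residue mod 199.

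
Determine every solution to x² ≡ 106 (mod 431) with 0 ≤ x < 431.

174, 257

Since 431 ≡ 3 (mod 4), a square root of 106 is 106^((431+1)/4) = 106^108 mod 431.
Repeated squaring: 106^2≡30, 106^4≡38, 106^8≡151, 106^16≡389, 106^32≡40, 106^64≡307 (mod 431).
106^108 = 106^(64+32+8+4) ≡ 174 (mod 431).
Check: 174² = 30276 ≡ 106 (mod 431). The two roots are 174 and 257.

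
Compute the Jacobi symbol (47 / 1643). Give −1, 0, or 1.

1

Reciprocity: 47 ≡ 3 and 1643 ≡ 3 (mod 4), so (47/1643) = −(1643/47).
Reduce top mod 47: now compute (45/47).
Reciprocity: 45 ≡ 1 and 47 ≡ 3 (mod 4), so (45/47) = +(47/45).
Reduce top mod 45: now compute (2/45).
Pull out 2: since 45 ≡ 5 (mod 8), (2/45) = -1.
Reached (1/45) = 1. Collecting the sign flips along the way, the symbol is +1.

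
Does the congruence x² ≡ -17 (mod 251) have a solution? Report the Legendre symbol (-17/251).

-1

Euler's criterion: (-17/251) ≡ 234^125 (mod 251).
234^2 ≡ 38 (mod 251)
234^4 ≡ 189 (mod 251)
234^8 ≡ 79 (mod 251)
234^16 ≡ 217 (mod 251)
234^32 ≡ 152 (mod 251)
234^64 ≡ 12 (mod 251)
234^125 = 234^(64+32+16+8+4+1) ≡ 250 (mod 251).
Result is 250 ≡ −1, so (-17/251) = −1.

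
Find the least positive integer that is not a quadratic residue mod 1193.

3

(2/1193) = +1, so 2 is a residue.
(3/1193) = −1, so 3 is the smallest positive non-residue mod 1193.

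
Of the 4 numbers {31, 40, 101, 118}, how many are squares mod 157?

4

(31/157) = +1 → QR.
(40/157) = +1 → QR.
(101/157) = +1 → QR.
(118/157) = +1 → QR.
Total quadratic residues among the 4: 4.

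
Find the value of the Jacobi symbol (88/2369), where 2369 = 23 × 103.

1

Pull out 2^3: since 2369 ≡ 1 (mod 8), (2/2369) = +1, so (2/2369)^3 = +1.
Reciprocity: 11 ≡ 3 and 2369 ≡ 1 (mod 4), so (11/2369) = +(2369/11).
Reduce top mod 11: now compute (4/11).
Pull out 2^2: since 11 ≡ 3 (mod 8), (2/11) = -1, so (2/11)^2 = +1.
Reached (1/11) = 1. Collecting the sign flips along the way, the symbol is +1.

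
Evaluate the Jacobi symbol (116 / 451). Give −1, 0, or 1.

Pull out 2^2: since 451 ≡ 3 (mod 8), (2/451) = -1, so (2/451)^2 = +1.
Reciprocity: 29 ≡ 1 and 451 ≡ 3 (mod 4), so (29/451) = +(451/29).
Reduce top mod 29: now compute (16/29).
Pull out 2^4: since 29 ≡ 5 (mod 8), (2/29) = -1, so (2/29)^4 = +1.
Reached (1/29) = 1. Collecting the sign flips along the way, the symbol is +1.

1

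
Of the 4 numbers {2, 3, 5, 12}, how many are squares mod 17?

(2/17) = +1 → QR.
(3/17) = -1 → non-residue.
(5/17) = -1 → non-residue.
(12/17) = -1 → non-residue.
Total quadratic residues among the 4: 1.

1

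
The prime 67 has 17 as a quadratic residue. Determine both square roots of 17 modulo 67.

33, 34

Since 67 ≡ 3 (mod 4), a square root of 17 is 17^((67+1)/4) = 17^17 mod 67.
Repeated squaring: 17^2≡21, 17^4≡39, 17^8≡47, 17^16≡65 (mod 67).
17^17 = 17^(16+1) ≡ 33 (mod 67).
Check: 33² = 1089 ≡ 17 (mod 67). The two roots are 33 and 34.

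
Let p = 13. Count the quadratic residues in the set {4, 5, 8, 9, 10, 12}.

(4/13) = +1 → QR.
(5/13) = -1 → non-residue.
(8/13) = -1 → non-residue.
(9/13) = +1 → QR.
(10/13) = +1 → QR.
(12/13) = +1 → QR.
Total quadratic residues among the 6: 4.

4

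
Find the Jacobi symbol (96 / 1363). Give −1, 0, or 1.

1

Pull out 2^5: since 1363 ≡ 3 (mod 8), (2/1363) = -1, so (2/1363)^5 = -1.
Reciprocity: 3 ≡ 3 and 1363 ≡ 3 (mod 4), so (3/1363) = −(1363/3).
Reduce top mod 3: now compute (1/3).
Reached (1/3) = 1. Collecting the sign flips along the way, the symbol is +1.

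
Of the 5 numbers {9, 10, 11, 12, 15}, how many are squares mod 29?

(9/29) = +1 → QR.
(10/29) = -1 → non-residue.
(11/29) = -1 → non-residue.
(12/29) = -1 → non-residue.
(15/29) = -1 → non-residue.
Total quadratic residues among the 5: 1.

1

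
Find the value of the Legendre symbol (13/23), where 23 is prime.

1

Reciprocity: 13 ≡ 1 and 23 ≡ 3 (mod 4), so (13/23) = +(23/13).
Reduce top mod 13: now compute (10/13).
Pull out 2: since 13 ≡ 5 (mod 8), (2/13) = -1.
Reciprocity: 5 ≡ 1 and 13 ≡ 1 (mod 4), so (5/13) = +(13/5).
Reduce top mod 5: now compute (3/5).
Reciprocity: 3 ≡ 3 and 5 ≡ 1 (mod 4), so (3/5) = +(5/3).
Reduce top mod 3: now compute (2/3).
Pull out 2: since 3 ≡ 3 (mod 8), (2/3) = -1.
Reached (1/3) = 1. Collecting the sign flips along the way, the symbol is +1.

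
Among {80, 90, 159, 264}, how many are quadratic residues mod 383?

0

(80/383) = -1 → non-residue.
(90/383) = -1 → non-residue.
(159/383) = -1 → non-residue.
(264/383) = -1 → non-residue.
Total quadratic residues among the 4: 0.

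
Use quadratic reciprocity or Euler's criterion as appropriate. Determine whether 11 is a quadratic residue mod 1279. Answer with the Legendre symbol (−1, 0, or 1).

-1

Reciprocity: 11 ≡ 3 and 1279 ≡ 3 (mod 4), so (11/1279) = −(1279/11).
Reduce top mod 11: now compute (3/11).
Reciprocity: 3 ≡ 3 and 11 ≡ 3 (mod 4), so (3/11) = −(11/3).
Reduce top mod 3: now compute (2/3).
Pull out 2: since 3 ≡ 3 (mod 8), (2/3) = -1.
Reached (1/3) = 1. Collecting the sign flips along the way, the symbol is -1.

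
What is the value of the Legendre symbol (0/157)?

Top reduces to 0: gcd > 1, so the symbol is 0.

0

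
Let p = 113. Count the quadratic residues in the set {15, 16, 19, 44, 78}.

3

(15/113) = +1 → QR.
(16/113) = +1 → QR.
(19/113) = -1 → non-residue.
(44/113) = +1 → QR.
(78/113) = -1 → non-residue.
Total quadratic residues among the 5: 3.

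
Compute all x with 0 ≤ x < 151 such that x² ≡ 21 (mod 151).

Since 151 ≡ 3 (mod 4), a square root of 21 is 21^((151+1)/4) = 21^38 mod 151.
Repeated squaring: 21^2≡139, 21^4≡144, 21^8≡49, 21^16≡136, 21^32≡74 (mod 151).
21^38 = 21^(32+4+2) ≡ 25 (mod 151).
Check: 25² = 625 ≡ 21 (mod 151). The two roots are 25 and 126.

25, 126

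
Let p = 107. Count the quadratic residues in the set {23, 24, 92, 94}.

(23/107) = +1 → QR.
(24/107) = -1 → non-residue.
(92/107) = +1 → QR.
(94/107) = -1 → non-residue.
Total quadratic residues among the 4: 2.

2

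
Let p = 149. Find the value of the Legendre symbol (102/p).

1

Euler's criterion: (102/149) ≡ 102^74 (mod 149).
102^2 ≡ 123 (mod 149)
102^4 ≡ 80 (mod 149)
102^8 ≡ 142 (mod 149)
102^16 ≡ 49 (mod 149)
102^32 ≡ 17 (mod 149)
102^64 ≡ 140 (mod 149)
102^74 = 102^(64+8+2) ≡ 1 (mod 149).
Result is 1, so (102/149) = 1.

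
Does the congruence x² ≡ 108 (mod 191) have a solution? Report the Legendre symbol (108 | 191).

1

Euler's criterion: (108/191) ≡ 108^95 (mod 191).
108^2 ≡ 13 (mod 191)
108^4 ≡ 169 (mod 191)
108^8 ≡ 102 (mod 191)
108^16 ≡ 90 (mod 191)
108^32 ≡ 78 (mod 191)
108^64 ≡ 163 (mod 191)
108^95 = 108^(64+16+8+4+2+1) ≡ 1 (mod 191).
Result is 1, so (108/191) = 1.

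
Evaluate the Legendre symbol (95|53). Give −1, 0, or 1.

Euler's criterion: (95/53) ≡ 42^26 (mod 53).
42^2 ≡ 15 (mod 53)
42^4 ≡ 13 (mod 53)
42^8 ≡ 10 (mod 53)
42^16 ≡ 47 (mod 53)
42^26 = 42^(16+8+2) ≡ 1 (mod 53).
Result is 1, so (95/53) = 1.

1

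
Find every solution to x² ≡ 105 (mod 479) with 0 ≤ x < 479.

Since 479 ≡ 3 (mod 4), a square root of 105 is 105^((479+1)/4) = 105^120 mod 479.
Repeated squaring: 105^2≡8, 105^4≡64, 105^8≡264, 105^16≡241, 105^32≡122, 105^64≡35 (mod 479).
105^120 = 105^(64+32+16+8) ≡ 50 (mod 479).
Check: 50² = 2500 ≡ 105 (mod 479). The two roots are 50 and 429.

50, 429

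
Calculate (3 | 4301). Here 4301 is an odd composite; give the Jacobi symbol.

Reciprocity: 3 ≡ 3 and 4301 ≡ 1 (mod 4), so (3/4301) = +(4301/3).
Reduce top mod 3: now compute (2/3).
Pull out 2: since 3 ≡ 3 (mod 8), (2/3) = -1.
Reached (1/3) = 1. Collecting the sign flips along the way, the symbol is -1.

-1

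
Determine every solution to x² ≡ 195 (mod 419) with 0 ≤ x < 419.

Since 419 ≡ 3 (mod 4), a square root of 195 is 195^((419+1)/4) = 195^105 mod 419.
Repeated squaring: 195^2≡315, 195^4≡341, 195^8≡218, 195^16≡177, 195^32≡323, 195^64≡417 (mod 419).
195^105 = 195^(64+32+8+1) ≡ 219 (mod 419).
Check: 219² = 47961 ≡ 195 (mod 419). The two roots are 200 and 219.

200, 219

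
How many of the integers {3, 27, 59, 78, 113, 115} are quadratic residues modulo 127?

(3/127) = -1 → non-residue.
(27/127) = -1 → non-residue.
(59/127) = -1 → non-residue.
(78/127) = -1 → non-residue.
(113/127) = +1 → QR.
(115/127) = +1 → QR.
Total quadratic residues among the 6: 2.

2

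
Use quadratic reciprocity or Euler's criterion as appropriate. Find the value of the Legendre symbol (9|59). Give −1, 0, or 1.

Reciprocity: 9 ≡ 1 and 59 ≡ 3 (mod 4), so (9/59) = +(59/9).
Reduce top mod 9: now compute (5/9).
Reciprocity: 5 ≡ 1 and 9 ≡ 1 (mod 4), so (5/9) = +(9/5).
Reduce top mod 5: now compute (4/5).
Pull out 2^2: since 5 ≡ 5 (mod 8), (2/5) = -1, so (2/5)^2 = +1.
Reached (1/5) = 1. Collecting the sign flips along the way, the symbol is +1.

1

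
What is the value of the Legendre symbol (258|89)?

1

First reduce: 258 ≡ 80 (mod 89).
Pull out 2^4: since 89 ≡ 1 (mod 8), (2/89) = +1, so (2/89)^4 = +1.
Reciprocity: 5 ≡ 1 and 89 ≡ 1 (mod 4), so (5/89) = +(89/5).
Reduce top mod 5: now compute (4/5).
Pull out 2^2: since 5 ≡ 5 (mod 8), (2/5) = -1, so (2/5)^2 = +1.
Reached (1/5) = 1. Collecting the sign flips along the way, the symbol is +1.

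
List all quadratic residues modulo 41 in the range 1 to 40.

Square k = 1,…,20 (k and 41−k give the same square):
1²=1, 2²=4, 3²=9, 4²=16, 5²=25, 6²=36, 7²≡8, 8²≡23, 9²≡40, 10²≡18, 11²≡39, 12²≡21, 13²≡5, 14²≡32, 15²≡20, 16²≡10, 17²≡2, 18²≡37, 19²≡33, 20²≡31 (mod 41).
So the quadratic residues mod 41 are {1, 2, 4, 5, 8, 9, 10, 16, 18, 20, 21, 23, 25, 31, 32, 33, 36, 37, 39, 40}.

1, 2, 4, 5, 8, 9, 10, 16, 18, 20, 21, 23, 25, 31, 32, 33, 36, 37, 39, 40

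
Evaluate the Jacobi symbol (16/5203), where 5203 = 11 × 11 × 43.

Pull out 2^4: since 5203 ≡ 3 (mod 8), (2/5203) = -1, so (2/5203)^4 = +1.
Reached (1/5203) = 1. Collecting the sign flips along the way, the symbol is +1.

1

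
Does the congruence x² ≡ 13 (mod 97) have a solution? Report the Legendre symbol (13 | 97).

-1

Reciprocity: 13 ≡ 1 and 97 ≡ 1 (mod 4), so (13/97) = +(97/13).
Reduce top mod 13: now compute (6/13).
Pull out 2: since 13 ≡ 5 (mod 8), (2/13) = -1.
Reciprocity: 3 ≡ 3 and 13 ≡ 1 (mod 4), so (3/13) = +(13/3).
Reduce top mod 3: now compute (1/3).
Reached (1/3) = 1. Collecting the sign flips along the way, the symbol is -1.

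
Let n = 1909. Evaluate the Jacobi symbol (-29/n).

First reduce: -29 ≡ 1880 (mod 1909).
Pull out 2^3: since 1909 ≡ 5 (mod 8), (2/1909) = -1, so (2/1909)^3 = -1.
Reciprocity: 235 ≡ 3 and 1909 ≡ 1 (mod 4), so (235/1909) = +(1909/235).
Reduce top mod 235: now compute (29/235).
Reciprocity: 29 ≡ 1 and 235 ≡ 3 (mod 4), so (29/235) = +(235/29).
Reduce top mod 29: now compute (3/29).
Reciprocity: 3 ≡ 3 and 29 ≡ 1 (mod 4), so (3/29) = +(29/3).
Reduce top mod 3: now compute (2/3).
Pull out 2: since 3 ≡ 3 (mod 8), (2/3) = -1.
Reached (1/3) = 1. Collecting the sign flips along the way, the symbol is +1.

1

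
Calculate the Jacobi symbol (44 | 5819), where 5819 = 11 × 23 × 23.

0

Pull out 2^2: since 5819 ≡ 3 (mod 8), (2/5819) = -1, so (2/5819)^2 = +1.
Reciprocity: 11 ≡ 3 and 5819 ≡ 3 (mod 4), so (11/5819) = −(5819/11).
Reduce top mod 11: now compute (0/11).
Top reduces to 0: gcd > 1, so the symbol is 0.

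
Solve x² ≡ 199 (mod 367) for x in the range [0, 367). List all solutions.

Since 367 ≡ 3 (mod 4), a square root of 199 is 199^((367+1)/4) = 199^92 mod 367.
Repeated squaring: 199^2≡332, 199^4≡124, 199^8≡329, 199^16≡343, 199^32≡209, 199^64≡8 (mod 367).
199^92 = 199^(64+16+8+4) ≡ 49 (mod 367).
Check: 49² = 2401 ≡ 199 (mod 367). The two roots are 49 and 318.

49, 318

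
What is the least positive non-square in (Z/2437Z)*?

2

(2/2437) = −1, so 2 is the smallest positive non-residue mod 2437.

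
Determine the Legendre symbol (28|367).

1

Euler's criterion: (28/367) ≡ 28^183 (mod 367).
28^2 ≡ 50 (mod 367)
28^4 ≡ 298 (mod 367)
28^8 ≡ 357 (mod 367)
28^16 ≡ 100 (mod 367)
28^32 ≡ 91 (mod 367)
28^64 ≡ 207 (mod 367)
28^128 ≡ 277 (mod 367)
28^183 = 28^(128+32+16+4+2+1) ≡ 1 (mod 367).
Result is 1, so (28/367) = 1.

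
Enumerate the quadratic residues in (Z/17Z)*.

1,2,4,8,9,13,15,16

Square k = 1,…,8 (k and 17−k give the same square):
1²=1, 2²=4, 3²=9, 4²=16, 5²≡8, 6²≡2, 7²≡15, 8²≡13 (mod 17).
So the quadratic residues mod 17 are {1, 2, 4, 8, 9, 13, 15, 16}.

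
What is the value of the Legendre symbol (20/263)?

Pull out 2^2: since 263 ≡ 7 (mod 8), (2/263) = +1, so (2/263)^2 = +1.
Reciprocity: 5 ≡ 1 and 263 ≡ 3 (mod 4), so (5/263) = +(263/5).
Reduce top mod 5: now compute (3/5).
Reciprocity: 3 ≡ 3 and 5 ≡ 1 (mod 4), so (3/5) = +(5/3).
Reduce top mod 3: now compute (2/3).
Pull out 2: since 3 ≡ 3 (mod 8), (2/3) = -1.
Reached (1/3) = 1. Collecting the sign flips along the way, the symbol is -1.

-1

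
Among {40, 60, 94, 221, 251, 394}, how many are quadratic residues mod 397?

(40/397) = +1 → QR.
(60/397) = -1 → non-residue.
(94/397) = -1 → non-residue.
(221/397) = +1 → QR.
(251/397) = -1 → non-residue.
(394/397) = +1 → QR.
Total quadratic residues among the 6: 3.

3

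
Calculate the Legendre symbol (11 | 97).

1

Euler's criterion: (11/97) ≡ 11^48 (mod 97).
11^2 ≡ 24 (mod 97)
11^4 ≡ 91 (mod 97)
11^8 ≡ 36 (mod 97)
11^16 ≡ 35 (mod 97)
11^32 ≡ 61 (mod 97)
11^48 = 11^(32+16) ≡ 1 (mod 97).
Result is 1, so (11/97) = 1.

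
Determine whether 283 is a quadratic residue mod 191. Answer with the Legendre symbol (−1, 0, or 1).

1

Euler's criterion: (283/191) ≡ 92^95 (mod 191).
92^2 ≡ 60 (mod 191)
92^4 ≡ 162 (mod 191)
92^8 ≡ 77 (mod 191)
92^16 ≡ 8 (mod 191)
92^32 ≡ 64 (mod 191)
92^64 ≡ 85 (mod 191)
92^95 = 92^(64+16+8+4+2+1) ≡ 1 (mod 191).
Result is 1, so (283/191) = 1.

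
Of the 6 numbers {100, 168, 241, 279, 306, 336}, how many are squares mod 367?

2

(100/367) = +1 → QR.
(168/367) = -1 → non-residue.
(241/367) = -1 → non-residue.
(279/367) = +1 → QR.
(306/367) = -1 → non-residue.
(336/367) = -1 → non-residue.
Total quadratic residues among the 6: 2.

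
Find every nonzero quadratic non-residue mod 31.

Square k = 1,…,15 (k and 31−k give the same square):
1²=1, 2²=4, 3²=9, 4²=16, 5²=25, 6²≡5, 7²≡18, 8²≡2, 9²≡19, 10²≡7, 11²≡28, 12²≡20, 13²≡14, 14²≡10, 15²≡8 (mod 31).
The residues are {1, 2, 4, 5, 7, 8, 9, 10, 14, 16, 18, 19, 20, 25, 28}; the non-residues are the remaining 15 nonzero classes.

3 6 11 12 13 15 17 21 22 23 24 26 27 29 30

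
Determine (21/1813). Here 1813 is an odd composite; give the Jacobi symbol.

0

Reciprocity: 21 ≡ 1 and 1813 ≡ 1 (mod 4), so (21/1813) = +(1813/21).
Reduce top mod 21: now compute (7/21).
Reciprocity: 7 ≡ 3 and 21 ≡ 1 (mod 4), so (7/21) = +(21/7).
Reduce top mod 7: now compute (0/7).
Top reduces to 0: gcd > 1, so the symbol is 0.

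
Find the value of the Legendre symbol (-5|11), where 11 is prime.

-1

Euler's criterion: (-5/11) ≡ 6^5 (mod 11).
6^2 ≡ 3 (mod 11)
6^4 ≡ 9 (mod 11)
6^5 = 6^(4+1) ≡ 10 (mod 11).
Result is 10 ≡ −1, so (-5/11) = −1.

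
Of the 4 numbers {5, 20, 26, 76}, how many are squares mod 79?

4

(5/79) = +1 → QR.
(20/79) = +1 → QR.
(26/79) = +1 → QR.
(76/79) = +1 → QR.
Total quadratic residues among the 4: 4.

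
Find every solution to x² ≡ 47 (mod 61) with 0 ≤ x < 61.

13, 48

61 ≡ 1 (mod 4), so we find a root by search.
Trying successive values, 13² = 169 ≡ 47 (mod 61). The other root is 61 − 13 = 48.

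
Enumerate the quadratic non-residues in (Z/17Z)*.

Square k = 1,…,8 (k and 17−k give the same square):
1²=1, 2²=4, 3²=9, 4²=16, 5²≡8, 6²≡2, 7²≡15, 8²≡13 (mod 17).
The residues are {1, 2, 4, 8, 9, 13, 15, 16}; the non-residues are the remaining 8 nonzero classes.

3, 5, 6, 7, 10, 11, 12, 14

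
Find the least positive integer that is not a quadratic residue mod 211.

2

(2/211) = −1, so 2 is the smallest positive non-residue mod 211.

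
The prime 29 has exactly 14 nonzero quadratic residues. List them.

Square k = 1,…,14 (k and 29−k give the same square):
1²=1, 2²=4, 3²=9, 4²=16, 5²=25, 6²≡7, 7²≡20, 8²≡6, 9²≡23, 10²≡13, 11²≡5, 12²≡28, 13²≡24, 14²≡22 (mod 29).
So the quadratic residues mod 29 are {1, 4, 5, 6, 7, 9, 13, 16, 20, 22, 23, 24, 25, 28}.

1, 4, 5, 6, 7, 9, 13, 16, 20, 22, 23, 24, 25, 28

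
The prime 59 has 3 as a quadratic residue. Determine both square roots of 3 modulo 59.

Since 59 ≡ 3 (mod 4), a square root of 3 is 3^((59+1)/4) = 3^15 mod 59.
Repeated squaring: 3^2≡9, 3^4≡22, 3^8≡12 (mod 59).
3^15 = 3^(8+4+2+1) ≡ 48 (mod 59).
Check: 48² = 2304 ≡ 3 (mod 59). The two roots are 11 and 48.

11, 48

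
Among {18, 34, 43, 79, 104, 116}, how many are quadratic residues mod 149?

2

(18/149) = -1 → non-residue.
(34/149) = -1 → non-residue.
(43/149) = -1 → non-residue.
(79/149) = -1 → non-residue.
(104/149) = +1 → QR.
(116/149) = +1 → QR.
Total quadratic residues among the 6: 2.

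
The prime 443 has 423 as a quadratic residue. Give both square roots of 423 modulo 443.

167, 276

Since 443 ≡ 3 (mod 4), a square root of 423 is 423^((443+1)/4) = 423^111 mod 443.
Repeated squaring: 423^2≡400, 423^4≡77, 423^8≡170, 423^16≡105, 423^32≡393, 423^64≡285 (mod 443).
423^111 = 423^(64+32+8+4+2+1) ≡ 167 (mod 443).
Check: 167² = 27889 ≡ 423 (mod 443). The two roots are 167 and 276.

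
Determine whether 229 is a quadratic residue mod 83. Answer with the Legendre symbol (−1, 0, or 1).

First reduce: 229 ≡ 63 (mod 83).
Reciprocity: 63 ≡ 3 and 83 ≡ 3 (mod 4), so (63/83) = −(83/63).
Reduce top mod 63: now compute (20/63).
Pull out 2^2: since 63 ≡ 7 (mod 8), (2/63) = +1, so (2/63)^2 = +1.
Reciprocity: 5 ≡ 1 and 63 ≡ 3 (mod 4), so (5/63) = +(63/5).
Reduce top mod 5: now compute (3/5).
Reciprocity: 3 ≡ 3 and 5 ≡ 1 (mod 4), so (3/5) = +(5/3).
Reduce top mod 3: now compute (2/3).
Pull out 2: since 3 ≡ 3 (mod 8), (2/3) = -1.
Reached (1/3) = 1. Collecting the sign flips along the way, the symbol is +1.

1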